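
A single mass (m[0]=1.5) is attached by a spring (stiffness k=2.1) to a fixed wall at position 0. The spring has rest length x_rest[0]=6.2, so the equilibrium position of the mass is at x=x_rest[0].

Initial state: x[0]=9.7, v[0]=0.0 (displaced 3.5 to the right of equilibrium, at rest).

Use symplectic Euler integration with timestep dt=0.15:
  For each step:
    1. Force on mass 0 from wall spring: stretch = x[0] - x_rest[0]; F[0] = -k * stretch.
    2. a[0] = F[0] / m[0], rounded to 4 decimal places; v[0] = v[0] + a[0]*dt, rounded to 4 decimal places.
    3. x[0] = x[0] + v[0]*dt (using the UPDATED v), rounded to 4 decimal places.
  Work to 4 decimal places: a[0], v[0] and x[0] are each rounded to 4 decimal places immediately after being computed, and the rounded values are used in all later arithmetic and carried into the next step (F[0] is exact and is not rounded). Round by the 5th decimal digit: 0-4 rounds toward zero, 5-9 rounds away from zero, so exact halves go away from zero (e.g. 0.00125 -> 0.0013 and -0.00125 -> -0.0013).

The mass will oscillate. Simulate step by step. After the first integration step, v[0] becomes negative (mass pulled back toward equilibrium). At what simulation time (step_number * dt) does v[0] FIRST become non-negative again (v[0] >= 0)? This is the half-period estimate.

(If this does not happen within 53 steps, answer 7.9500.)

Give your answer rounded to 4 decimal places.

Answer: 2.7000

Derivation:
Step 0: x=[9.7000] v=[0.0000]
Step 1: x=[9.5898] v=[-0.7350]
Step 2: x=[9.3728] v=[-1.4469]
Step 3: x=[9.0558] v=[-2.1132]
Step 4: x=[8.6489] v=[-2.7129]
Step 5: x=[8.1648] v=[-3.2272]
Step 6: x=[7.6188] v=[-3.6398]
Step 7: x=[7.0281] v=[-3.9377]
Step 8: x=[6.4114] v=[-4.1116]
Step 9: x=[5.7880] v=[-4.1560]
Step 10: x=[5.1776] v=[-4.0695]
Step 11: x=[4.5994] v=[-3.8548]
Step 12: x=[4.0716] v=[-3.5187]
Step 13: x=[3.6108] v=[-3.0717]
Step 14: x=[3.2316] v=[-2.5280]
Step 15: x=[2.9459] v=[-1.9046]
Step 16: x=[2.7627] v=[-1.2212]
Step 17: x=[2.6878] v=[-0.4994]
Step 18: x=[2.7235] v=[0.2382]
First v>=0 after going negative at step 18, time=2.7000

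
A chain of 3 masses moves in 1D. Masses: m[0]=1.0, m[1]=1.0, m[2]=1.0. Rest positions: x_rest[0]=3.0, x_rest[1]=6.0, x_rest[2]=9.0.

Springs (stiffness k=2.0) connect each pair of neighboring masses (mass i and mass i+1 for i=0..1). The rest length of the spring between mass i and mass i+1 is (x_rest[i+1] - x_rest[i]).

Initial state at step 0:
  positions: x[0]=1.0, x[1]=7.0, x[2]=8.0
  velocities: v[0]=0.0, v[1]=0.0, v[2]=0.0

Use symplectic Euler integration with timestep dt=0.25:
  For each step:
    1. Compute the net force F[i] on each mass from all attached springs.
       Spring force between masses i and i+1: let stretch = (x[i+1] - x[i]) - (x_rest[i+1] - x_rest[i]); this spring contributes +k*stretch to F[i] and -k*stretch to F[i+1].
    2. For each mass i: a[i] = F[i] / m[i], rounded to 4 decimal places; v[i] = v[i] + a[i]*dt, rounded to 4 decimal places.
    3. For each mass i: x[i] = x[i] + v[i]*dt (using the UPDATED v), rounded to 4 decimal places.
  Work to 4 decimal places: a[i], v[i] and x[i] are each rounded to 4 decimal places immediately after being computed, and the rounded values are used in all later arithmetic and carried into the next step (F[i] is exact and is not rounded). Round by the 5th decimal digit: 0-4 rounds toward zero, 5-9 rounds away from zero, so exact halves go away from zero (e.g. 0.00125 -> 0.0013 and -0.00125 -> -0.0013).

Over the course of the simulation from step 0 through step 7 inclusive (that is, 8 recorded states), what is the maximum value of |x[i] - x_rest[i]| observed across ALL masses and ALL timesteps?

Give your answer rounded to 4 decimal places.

Step 0: x=[1.0000 7.0000 8.0000] v=[0.0000 0.0000 0.0000]
Step 1: x=[1.3750 6.3750 8.2500] v=[1.5000 -2.5000 1.0000]
Step 2: x=[2.0000 5.3594 8.6406] v=[2.5000 -4.0625 1.5625]
Step 3: x=[2.6699 4.3340 8.9961] v=[2.6797 -4.1016 1.4219]
Step 4: x=[3.1729 3.6834 9.1438] v=[2.0118 -2.6026 0.5909]
Step 5: x=[3.3647 3.6515 8.9840] v=[0.7671 -0.1277 -0.6393]
Step 6: x=[3.2173 4.2503 8.5326] v=[-0.5895 2.3952 -1.8056]
Step 7: x=[2.8241 5.2553 7.9209] v=[-1.5730 4.0199 -2.4468]
Max displacement = 2.3485

Answer: 2.3485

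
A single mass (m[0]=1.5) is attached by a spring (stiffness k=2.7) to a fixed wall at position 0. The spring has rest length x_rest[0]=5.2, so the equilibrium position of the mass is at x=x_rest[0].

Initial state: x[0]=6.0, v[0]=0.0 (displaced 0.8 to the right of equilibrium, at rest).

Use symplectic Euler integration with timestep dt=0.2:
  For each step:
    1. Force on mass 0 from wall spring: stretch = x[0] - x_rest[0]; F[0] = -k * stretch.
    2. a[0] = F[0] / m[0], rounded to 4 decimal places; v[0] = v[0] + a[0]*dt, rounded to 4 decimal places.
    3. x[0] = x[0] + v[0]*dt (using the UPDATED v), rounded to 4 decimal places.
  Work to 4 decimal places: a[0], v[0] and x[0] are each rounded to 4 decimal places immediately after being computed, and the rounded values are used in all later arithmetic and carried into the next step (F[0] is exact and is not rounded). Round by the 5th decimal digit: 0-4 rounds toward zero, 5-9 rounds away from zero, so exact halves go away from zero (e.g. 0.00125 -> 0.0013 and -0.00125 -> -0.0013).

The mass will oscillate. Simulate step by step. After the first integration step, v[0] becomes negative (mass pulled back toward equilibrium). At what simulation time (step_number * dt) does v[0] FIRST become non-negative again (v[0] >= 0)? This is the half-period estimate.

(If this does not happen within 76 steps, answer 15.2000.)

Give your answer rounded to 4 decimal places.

Step 0: x=[6.0000] v=[0.0000]
Step 1: x=[5.9424] v=[-0.2880]
Step 2: x=[5.8313] v=[-0.5553]
Step 3: x=[5.6748] v=[-0.7826]
Step 4: x=[5.4841] v=[-0.9535]
Step 5: x=[5.2729] v=[-1.0558]
Step 6: x=[5.0565] v=[-1.0820]
Step 7: x=[4.8504] v=[-1.0303]
Step 8: x=[4.6695] v=[-0.9044]
Step 9: x=[4.5268] v=[-0.7134]
Step 10: x=[4.4326] v=[-0.4710]
Step 11: x=[4.3937] v=[-0.1947]
Step 12: x=[4.4128] v=[0.0956]
First v>=0 after going negative at step 12, time=2.4000

Answer: 2.4000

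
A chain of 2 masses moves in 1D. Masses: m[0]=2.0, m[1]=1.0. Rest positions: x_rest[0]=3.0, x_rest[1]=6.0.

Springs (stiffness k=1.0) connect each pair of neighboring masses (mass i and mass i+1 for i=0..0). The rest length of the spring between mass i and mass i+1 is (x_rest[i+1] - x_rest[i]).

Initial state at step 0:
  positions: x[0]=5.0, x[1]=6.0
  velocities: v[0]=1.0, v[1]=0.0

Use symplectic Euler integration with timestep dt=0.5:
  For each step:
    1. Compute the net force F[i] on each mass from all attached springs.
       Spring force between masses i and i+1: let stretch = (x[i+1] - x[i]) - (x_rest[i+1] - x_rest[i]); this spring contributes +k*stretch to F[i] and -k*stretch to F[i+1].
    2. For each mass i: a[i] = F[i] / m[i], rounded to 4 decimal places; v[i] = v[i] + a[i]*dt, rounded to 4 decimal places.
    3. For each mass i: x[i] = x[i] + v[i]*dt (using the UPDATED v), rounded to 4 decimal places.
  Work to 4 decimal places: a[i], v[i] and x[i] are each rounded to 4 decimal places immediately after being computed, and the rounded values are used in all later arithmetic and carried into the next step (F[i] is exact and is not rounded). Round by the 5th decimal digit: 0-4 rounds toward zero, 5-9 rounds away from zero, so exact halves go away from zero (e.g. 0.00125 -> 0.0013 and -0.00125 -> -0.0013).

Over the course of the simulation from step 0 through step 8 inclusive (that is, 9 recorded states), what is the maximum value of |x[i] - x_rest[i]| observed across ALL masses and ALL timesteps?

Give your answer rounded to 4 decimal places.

Step 0: x=[5.0000 6.0000] v=[1.0000 0.0000]
Step 1: x=[5.2500 6.5000] v=[0.5000 1.0000]
Step 2: x=[5.2813 7.4375] v=[0.0625 1.8750]
Step 3: x=[5.2071 8.5860] v=[-0.1485 2.2969]
Step 4: x=[5.1802 9.6398] v=[-0.0538 2.1075]
Step 5: x=[5.3358 10.3287] v=[0.3111 1.3777]
Step 6: x=[5.7405 10.5194] v=[0.8094 0.3813]
Step 7: x=[6.3676 10.2653] v=[1.2542 -0.5082]
Step 8: x=[7.1070 9.7868] v=[1.4787 -0.9571]
Max displacement = 4.5194

Answer: 4.5194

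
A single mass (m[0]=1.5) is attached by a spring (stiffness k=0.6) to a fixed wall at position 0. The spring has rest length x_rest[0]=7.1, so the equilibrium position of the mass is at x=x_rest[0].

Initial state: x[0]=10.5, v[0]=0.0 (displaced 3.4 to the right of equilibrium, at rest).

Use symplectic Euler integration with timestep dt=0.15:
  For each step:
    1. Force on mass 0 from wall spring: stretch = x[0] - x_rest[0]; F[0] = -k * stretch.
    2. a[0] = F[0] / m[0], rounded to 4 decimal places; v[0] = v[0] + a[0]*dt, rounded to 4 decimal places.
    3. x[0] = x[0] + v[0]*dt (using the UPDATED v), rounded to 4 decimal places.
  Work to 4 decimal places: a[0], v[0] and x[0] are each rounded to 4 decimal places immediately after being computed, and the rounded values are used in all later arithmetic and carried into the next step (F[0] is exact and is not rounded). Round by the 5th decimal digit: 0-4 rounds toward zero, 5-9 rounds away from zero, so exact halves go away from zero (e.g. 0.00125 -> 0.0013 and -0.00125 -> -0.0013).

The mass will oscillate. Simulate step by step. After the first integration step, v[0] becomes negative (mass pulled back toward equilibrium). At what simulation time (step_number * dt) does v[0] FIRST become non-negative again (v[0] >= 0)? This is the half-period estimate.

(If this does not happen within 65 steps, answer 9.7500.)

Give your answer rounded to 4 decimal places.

Answer: 5.1000

Derivation:
Step 0: x=[10.5000] v=[0.0000]
Step 1: x=[10.4694] v=[-0.2040]
Step 2: x=[10.4085] v=[-0.4062]
Step 3: x=[10.3178] v=[-0.6047]
Step 4: x=[10.1981] v=[-0.7978]
Step 5: x=[10.0505] v=[-0.9837]
Step 6: x=[9.8764] v=[-1.1607]
Step 7: x=[9.6773] v=[-1.3273]
Step 8: x=[9.4550] v=[-1.4819]
Step 9: x=[9.2115] v=[-1.6232]
Step 10: x=[8.9490] v=[-1.7499]
Step 11: x=[8.6699] v=[-1.8608]
Step 12: x=[8.3767] v=[-1.9550]
Step 13: x=[8.0720] v=[-2.0316]
Step 14: x=[7.7585] v=[-2.0899]
Step 15: x=[7.4391] v=[-2.1294]
Step 16: x=[7.1166] v=[-2.1497]
Step 17: x=[6.7940] v=[-2.1507]
Step 18: x=[6.4742] v=[-2.1323]
Step 19: x=[6.1600] v=[-2.0948]
Step 20: x=[5.8542] v=[-2.0384]
Step 21: x=[5.5596] v=[-1.9637]
Step 22: x=[5.2789] v=[-1.8713]
Step 23: x=[5.0146] v=[-1.7620]
Step 24: x=[4.7691] v=[-1.6369]
Step 25: x=[4.5446] v=[-1.4970]
Step 26: x=[4.3430] v=[-1.3437]
Step 27: x=[4.1663] v=[-1.1783]
Step 28: x=[4.0160] v=[-1.0023]
Step 29: x=[3.8934] v=[-0.8173]
Step 30: x=[3.7997] v=[-0.6249]
Step 31: x=[3.7357] v=[-0.4269]
Step 32: x=[3.7020] v=[-0.2250]
Step 33: x=[3.6988] v=[-0.0211]
Step 34: x=[3.7263] v=[0.1830]
First v>=0 after going negative at step 34, time=5.1000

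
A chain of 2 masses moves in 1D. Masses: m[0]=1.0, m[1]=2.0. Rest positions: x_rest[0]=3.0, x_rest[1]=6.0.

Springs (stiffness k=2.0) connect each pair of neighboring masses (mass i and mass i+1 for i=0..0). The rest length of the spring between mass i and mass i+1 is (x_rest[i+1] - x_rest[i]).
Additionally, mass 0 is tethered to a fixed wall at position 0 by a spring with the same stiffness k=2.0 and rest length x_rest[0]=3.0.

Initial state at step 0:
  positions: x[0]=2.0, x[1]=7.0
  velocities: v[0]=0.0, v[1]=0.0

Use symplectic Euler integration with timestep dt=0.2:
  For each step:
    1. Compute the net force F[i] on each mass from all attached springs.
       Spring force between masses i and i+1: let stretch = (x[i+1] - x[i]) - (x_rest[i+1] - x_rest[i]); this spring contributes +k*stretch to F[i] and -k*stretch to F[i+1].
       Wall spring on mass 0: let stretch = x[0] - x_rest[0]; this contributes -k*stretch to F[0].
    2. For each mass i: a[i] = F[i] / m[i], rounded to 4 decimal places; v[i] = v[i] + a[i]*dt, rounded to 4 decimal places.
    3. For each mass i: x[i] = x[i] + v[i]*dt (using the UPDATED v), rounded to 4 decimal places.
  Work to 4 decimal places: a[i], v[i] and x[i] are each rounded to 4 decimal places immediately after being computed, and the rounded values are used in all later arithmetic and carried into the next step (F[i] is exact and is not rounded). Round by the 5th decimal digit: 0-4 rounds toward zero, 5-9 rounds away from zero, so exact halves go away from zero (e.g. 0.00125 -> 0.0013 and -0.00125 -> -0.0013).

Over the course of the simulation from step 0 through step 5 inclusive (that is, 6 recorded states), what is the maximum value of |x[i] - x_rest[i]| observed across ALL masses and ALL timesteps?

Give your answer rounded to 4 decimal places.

Answer: 1.2482

Derivation:
Step 0: x=[2.0000 7.0000] v=[0.0000 0.0000]
Step 1: x=[2.2400 6.9200] v=[1.2000 -0.4000]
Step 2: x=[2.6752 6.7728] v=[2.1760 -0.7360]
Step 3: x=[3.2242 6.5817] v=[2.7450 -0.9555]
Step 4: x=[3.7839 6.3763] v=[2.7983 -1.0270]
Step 5: x=[4.2482 6.1872] v=[2.3217 -0.9455]
Max displacement = 1.2482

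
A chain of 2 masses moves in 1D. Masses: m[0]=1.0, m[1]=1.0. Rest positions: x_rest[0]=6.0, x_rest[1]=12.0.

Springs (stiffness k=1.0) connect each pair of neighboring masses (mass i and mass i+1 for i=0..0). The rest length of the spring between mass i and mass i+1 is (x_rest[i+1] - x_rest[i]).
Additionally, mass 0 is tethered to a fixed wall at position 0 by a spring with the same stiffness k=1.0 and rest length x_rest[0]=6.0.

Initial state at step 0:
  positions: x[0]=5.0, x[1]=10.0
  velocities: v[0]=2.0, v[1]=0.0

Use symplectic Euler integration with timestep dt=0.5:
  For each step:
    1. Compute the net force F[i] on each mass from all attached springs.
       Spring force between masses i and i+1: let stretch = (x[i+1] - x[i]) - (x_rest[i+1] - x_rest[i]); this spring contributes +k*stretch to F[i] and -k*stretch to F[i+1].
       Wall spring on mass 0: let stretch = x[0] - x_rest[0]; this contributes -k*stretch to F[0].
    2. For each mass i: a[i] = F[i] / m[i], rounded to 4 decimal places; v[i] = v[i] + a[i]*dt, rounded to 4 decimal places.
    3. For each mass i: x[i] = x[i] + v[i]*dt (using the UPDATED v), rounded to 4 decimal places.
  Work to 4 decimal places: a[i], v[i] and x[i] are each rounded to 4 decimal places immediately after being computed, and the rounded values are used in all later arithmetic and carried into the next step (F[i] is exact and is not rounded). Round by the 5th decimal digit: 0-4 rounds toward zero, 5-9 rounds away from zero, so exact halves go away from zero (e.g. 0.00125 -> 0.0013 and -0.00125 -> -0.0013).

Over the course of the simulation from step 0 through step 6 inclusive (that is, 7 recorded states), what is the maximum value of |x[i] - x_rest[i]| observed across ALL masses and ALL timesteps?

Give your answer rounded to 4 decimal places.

Answer: 2.7360

Derivation:
Step 0: x=[5.0000 10.0000] v=[2.0000 0.0000]
Step 1: x=[6.0000 10.2500] v=[2.0000 0.5000]
Step 2: x=[6.5625 10.9375] v=[1.1250 1.3750]
Step 3: x=[6.5782 12.0313] v=[0.0313 2.1875]
Step 4: x=[6.3126 13.2618] v=[-0.5313 2.4610]
Step 5: x=[6.2061 14.2550] v=[-0.2130 1.9864]
Step 6: x=[6.5603 14.7360] v=[0.7084 0.9620]
Max displacement = 2.7360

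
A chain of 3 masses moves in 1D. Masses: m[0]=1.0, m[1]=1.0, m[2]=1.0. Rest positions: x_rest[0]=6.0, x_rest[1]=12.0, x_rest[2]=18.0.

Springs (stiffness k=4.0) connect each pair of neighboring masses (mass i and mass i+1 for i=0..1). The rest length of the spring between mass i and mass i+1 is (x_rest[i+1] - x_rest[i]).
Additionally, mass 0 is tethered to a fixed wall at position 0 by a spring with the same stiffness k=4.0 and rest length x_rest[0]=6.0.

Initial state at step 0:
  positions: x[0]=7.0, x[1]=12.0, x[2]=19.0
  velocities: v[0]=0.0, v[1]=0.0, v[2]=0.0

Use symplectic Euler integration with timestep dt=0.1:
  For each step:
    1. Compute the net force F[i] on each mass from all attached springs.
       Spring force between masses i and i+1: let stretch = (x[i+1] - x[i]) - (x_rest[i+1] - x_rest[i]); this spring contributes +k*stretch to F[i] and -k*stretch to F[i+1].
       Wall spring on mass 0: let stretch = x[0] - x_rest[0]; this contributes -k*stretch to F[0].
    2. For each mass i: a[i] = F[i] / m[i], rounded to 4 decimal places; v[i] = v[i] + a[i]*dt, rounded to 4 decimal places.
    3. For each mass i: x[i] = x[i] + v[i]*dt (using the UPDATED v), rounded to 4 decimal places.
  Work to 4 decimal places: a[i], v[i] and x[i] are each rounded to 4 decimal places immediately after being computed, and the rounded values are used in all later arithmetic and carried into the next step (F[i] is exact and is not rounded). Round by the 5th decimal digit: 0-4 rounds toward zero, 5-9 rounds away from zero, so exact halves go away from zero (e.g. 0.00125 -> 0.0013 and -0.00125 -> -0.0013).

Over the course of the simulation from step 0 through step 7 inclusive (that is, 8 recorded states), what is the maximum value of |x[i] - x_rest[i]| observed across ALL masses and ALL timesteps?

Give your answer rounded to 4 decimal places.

Step 0: x=[7.0000 12.0000 19.0000] v=[0.0000 0.0000 0.0000]
Step 1: x=[6.9200 12.0800 18.9600] v=[-0.8000 0.8000 -0.4000]
Step 2: x=[6.7696 12.2288 18.8848] v=[-1.5040 1.4880 -0.7520]
Step 3: x=[6.5668 12.4255 18.7834] v=[-2.0282 1.9667 -1.0144]
Step 4: x=[6.3357 12.6421 18.6676] v=[-2.3114 2.1664 -1.1576]
Step 5: x=[6.1034 12.8475 18.5508] v=[-2.3231 2.0540 -1.1678]
Step 6: x=[5.8967 13.0113 18.4459] v=[-2.0668 1.6377 -1.0491]
Step 7: x=[5.7387 13.1079 18.3636] v=[-1.5796 0.9657 -0.8229]
Max displacement = 1.1079

Answer: 1.1079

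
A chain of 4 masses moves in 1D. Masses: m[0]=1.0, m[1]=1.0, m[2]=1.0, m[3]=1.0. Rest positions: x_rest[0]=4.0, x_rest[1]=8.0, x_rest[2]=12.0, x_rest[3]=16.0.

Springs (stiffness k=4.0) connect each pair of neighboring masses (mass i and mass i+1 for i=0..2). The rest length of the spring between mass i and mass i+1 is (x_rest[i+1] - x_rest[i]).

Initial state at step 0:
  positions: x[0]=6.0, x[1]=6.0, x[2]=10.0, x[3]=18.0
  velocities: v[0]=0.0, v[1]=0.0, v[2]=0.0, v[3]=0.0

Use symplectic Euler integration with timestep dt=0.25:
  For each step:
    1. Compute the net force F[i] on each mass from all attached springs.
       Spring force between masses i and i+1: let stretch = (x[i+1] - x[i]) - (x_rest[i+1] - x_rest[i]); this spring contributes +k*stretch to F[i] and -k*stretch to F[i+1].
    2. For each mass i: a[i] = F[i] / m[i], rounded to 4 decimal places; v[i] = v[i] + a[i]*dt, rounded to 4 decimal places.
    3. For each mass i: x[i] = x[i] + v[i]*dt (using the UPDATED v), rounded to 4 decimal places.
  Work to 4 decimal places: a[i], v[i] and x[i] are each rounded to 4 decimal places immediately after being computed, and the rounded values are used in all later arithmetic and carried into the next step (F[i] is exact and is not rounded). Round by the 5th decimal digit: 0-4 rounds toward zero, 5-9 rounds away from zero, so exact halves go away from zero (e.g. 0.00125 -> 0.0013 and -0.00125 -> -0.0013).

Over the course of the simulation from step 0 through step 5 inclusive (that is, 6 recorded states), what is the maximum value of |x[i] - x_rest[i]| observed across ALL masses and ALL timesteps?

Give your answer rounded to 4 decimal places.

Step 0: x=[6.0000 6.0000 10.0000 18.0000] v=[0.0000 0.0000 0.0000 0.0000]
Step 1: x=[5.0000 7.0000 11.0000 17.0000] v=[-4.0000 4.0000 4.0000 -4.0000]
Step 2: x=[3.5000 8.5000 12.5000 15.5000] v=[-6.0000 6.0000 6.0000 -6.0000]
Step 3: x=[2.2500 9.7500 13.7500 14.2500] v=[-5.0000 5.0000 5.0000 -5.0000]
Step 4: x=[1.8750 10.1250 14.1250 13.8750] v=[-1.5000 1.5000 1.5000 -1.5000]
Step 5: x=[2.5625 9.4375 13.4375 14.5625] v=[2.7500 -2.7500 -2.7500 2.7500]
Max displacement = 2.1250

Answer: 2.1250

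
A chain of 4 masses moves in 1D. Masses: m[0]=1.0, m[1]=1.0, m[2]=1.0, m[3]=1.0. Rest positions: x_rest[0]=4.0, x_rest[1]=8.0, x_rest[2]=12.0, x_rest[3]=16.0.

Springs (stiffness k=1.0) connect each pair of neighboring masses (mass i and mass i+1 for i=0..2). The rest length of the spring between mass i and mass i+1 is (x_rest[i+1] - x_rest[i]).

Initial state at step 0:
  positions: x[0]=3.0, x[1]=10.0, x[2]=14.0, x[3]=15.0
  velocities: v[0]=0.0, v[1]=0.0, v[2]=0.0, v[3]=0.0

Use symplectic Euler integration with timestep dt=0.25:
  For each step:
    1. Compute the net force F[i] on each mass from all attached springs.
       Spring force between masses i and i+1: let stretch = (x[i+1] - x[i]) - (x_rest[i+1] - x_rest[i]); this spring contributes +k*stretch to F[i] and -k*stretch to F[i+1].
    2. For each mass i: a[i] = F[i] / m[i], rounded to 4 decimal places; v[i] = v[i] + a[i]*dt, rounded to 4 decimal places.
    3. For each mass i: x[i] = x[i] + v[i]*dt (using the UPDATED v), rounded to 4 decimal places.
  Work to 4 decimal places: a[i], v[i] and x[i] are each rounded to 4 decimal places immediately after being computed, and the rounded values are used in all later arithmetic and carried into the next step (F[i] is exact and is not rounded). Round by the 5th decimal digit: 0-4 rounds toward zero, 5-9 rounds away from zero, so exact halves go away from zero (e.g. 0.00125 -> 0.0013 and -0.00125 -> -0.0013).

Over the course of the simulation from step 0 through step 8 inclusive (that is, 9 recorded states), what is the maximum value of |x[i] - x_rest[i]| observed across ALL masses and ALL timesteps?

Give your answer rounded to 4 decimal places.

Step 0: x=[3.0000 10.0000 14.0000 15.0000] v=[0.0000 0.0000 0.0000 0.0000]
Step 1: x=[3.1875 9.8125 13.8125 15.1875] v=[0.7500 -0.7500 -0.7500 0.7500]
Step 2: x=[3.5391 9.4609 13.4609 15.5391] v=[1.4063 -1.4063 -1.4063 1.4063]
Step 3: x=[4.0108 8.9892 12.9892 16.0108] v=[1.8868 -1.8868 -1.8868 1.8868]
Step 4: x=[4.5437 8.4564 12.4564 16.5437] v=[2.1314 -2.1314 -2.1314 2.1314]
Step 5: x=[5.0711 7.9290 11.9290 17.0711] v=[2.1096 -2.1096 -2.1096 2.1096]
Step 6: x=[5.5271 7.4730 11.4730 17.5271] v=[1.8241 -1.8241 -1.8241 1.8241]
Step 7: x=[5.8548 7.1454 11.1454 17.8548] v=[1.3106 -1.3106 -1.3106 1.3106]
Step 8: x=[6.0131 6.9871 10.9871 18.0131] v=[0.6333 -0.6333 -0.6333 0.6333]
Max displacement = 2.0131

Answer: 2.0131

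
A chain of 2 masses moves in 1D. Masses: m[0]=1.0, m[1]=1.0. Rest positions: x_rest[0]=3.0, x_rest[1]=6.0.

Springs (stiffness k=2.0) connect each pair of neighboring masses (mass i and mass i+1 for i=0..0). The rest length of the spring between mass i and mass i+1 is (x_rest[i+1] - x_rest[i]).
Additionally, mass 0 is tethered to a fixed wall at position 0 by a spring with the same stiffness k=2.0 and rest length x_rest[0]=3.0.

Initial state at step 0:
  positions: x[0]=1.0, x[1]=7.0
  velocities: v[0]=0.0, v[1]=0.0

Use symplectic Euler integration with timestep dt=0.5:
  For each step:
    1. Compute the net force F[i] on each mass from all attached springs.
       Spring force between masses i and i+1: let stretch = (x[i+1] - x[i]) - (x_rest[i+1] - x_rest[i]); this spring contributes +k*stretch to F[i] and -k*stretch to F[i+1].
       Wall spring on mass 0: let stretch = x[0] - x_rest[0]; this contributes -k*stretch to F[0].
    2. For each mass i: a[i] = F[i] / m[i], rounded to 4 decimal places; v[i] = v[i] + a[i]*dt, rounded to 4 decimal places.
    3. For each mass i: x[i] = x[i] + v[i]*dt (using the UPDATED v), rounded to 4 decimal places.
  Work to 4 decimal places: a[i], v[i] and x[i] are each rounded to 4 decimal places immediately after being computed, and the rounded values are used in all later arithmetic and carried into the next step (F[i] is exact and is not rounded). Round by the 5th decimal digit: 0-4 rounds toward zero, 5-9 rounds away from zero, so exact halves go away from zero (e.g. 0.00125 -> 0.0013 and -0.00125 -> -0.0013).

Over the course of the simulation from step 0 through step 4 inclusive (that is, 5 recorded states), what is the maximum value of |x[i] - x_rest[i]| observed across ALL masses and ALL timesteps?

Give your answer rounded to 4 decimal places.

Step 0: x=[1.0000 7.0000] v=[0.0000 0.0000]
Step 1: x=[3.5000 5.5000] v=[5.0000 -3.0000]
Step 2: x=[5.2500 4.5000] v=[3.5000 -2.0000]
Step 3: x=[4.0000 5.3750] v=[-2.5000 1.7500]
Step 4: x=[1.4375 7.0625] v=[-5.1250 3.3750]
Max displacement = 2.2500

Answer: 2.2500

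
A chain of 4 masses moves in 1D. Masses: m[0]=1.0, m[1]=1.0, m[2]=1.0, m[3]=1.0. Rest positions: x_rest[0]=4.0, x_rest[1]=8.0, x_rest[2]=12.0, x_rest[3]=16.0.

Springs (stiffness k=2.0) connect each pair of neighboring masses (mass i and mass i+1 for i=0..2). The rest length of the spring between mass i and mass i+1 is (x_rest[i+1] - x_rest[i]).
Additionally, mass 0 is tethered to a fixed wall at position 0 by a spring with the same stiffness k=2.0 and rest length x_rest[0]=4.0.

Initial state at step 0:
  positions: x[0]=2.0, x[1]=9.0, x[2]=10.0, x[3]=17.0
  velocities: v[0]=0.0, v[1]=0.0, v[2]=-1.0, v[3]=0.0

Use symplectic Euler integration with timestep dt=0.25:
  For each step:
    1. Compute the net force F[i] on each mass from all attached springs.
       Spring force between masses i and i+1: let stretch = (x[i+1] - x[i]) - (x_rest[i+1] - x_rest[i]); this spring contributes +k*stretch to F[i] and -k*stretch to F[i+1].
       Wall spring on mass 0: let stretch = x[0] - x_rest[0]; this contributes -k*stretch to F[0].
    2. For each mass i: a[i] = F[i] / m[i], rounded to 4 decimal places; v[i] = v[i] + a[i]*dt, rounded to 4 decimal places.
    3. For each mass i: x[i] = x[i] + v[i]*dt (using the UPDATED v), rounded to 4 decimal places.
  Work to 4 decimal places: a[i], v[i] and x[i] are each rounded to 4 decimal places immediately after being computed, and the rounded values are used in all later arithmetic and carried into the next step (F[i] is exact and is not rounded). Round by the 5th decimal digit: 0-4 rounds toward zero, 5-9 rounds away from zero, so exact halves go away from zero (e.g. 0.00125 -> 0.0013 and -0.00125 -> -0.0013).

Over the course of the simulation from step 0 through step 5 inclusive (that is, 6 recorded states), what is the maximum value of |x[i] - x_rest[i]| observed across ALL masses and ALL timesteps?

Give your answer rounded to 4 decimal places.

Step 0: x=[2.0000 9.0000 10.0000 17.0000] v=[0.0000 0.0000 -1.0000 0.0000]
Step 1: x=[2.6250 8.2500 10.5000 16.6250] v=[2.5000 -3.0000 2.0000 -1.5000]
Step 2: x=[3.6250 7.0781 11.4844 15.9844] v=[4.0000 -4.6875 3.9375 -2.5625]
Step 3: x=[4.6035 6.0254 12.4805 15.2813] v=[3.9141 -4.2109 3.9844 -2.8125]
Step 4: x=[5.1843 5.6018 13.0198 14.7281] v=[2.3233 -1.6943 2.1573 -2.2129]
Step 5: x=[5.1693 6.0533 12.8454 14.4613] v=[-0.0601 1.8060 -0.6976 -1.0671]
Max displacement = 2.3982

Answer: 2.3982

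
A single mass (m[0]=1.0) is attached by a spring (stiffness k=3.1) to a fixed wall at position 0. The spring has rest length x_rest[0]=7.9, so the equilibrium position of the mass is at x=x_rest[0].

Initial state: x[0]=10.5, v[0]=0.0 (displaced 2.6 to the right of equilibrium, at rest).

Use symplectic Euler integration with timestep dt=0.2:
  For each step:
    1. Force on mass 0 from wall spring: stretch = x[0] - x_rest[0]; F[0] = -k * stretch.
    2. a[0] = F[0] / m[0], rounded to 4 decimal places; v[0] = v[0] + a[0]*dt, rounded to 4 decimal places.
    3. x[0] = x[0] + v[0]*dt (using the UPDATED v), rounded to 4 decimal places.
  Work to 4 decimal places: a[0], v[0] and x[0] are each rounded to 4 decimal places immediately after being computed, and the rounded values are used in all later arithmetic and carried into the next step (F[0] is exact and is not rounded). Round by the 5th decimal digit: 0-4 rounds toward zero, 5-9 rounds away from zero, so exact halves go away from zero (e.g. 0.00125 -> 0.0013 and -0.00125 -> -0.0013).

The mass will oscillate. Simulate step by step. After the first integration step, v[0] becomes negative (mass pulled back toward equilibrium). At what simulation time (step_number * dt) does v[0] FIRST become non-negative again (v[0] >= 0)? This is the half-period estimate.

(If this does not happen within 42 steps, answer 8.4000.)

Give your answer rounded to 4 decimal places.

Step 0: x=[10.5000] v=[0.0000]
Step 1: x=[10.1776] v=[-1.6120]
Step 2: x=[9.5728] v=[-3.0241]
Step 3: x=[8.7606] v=[-4.0612]
Step 4: x=[7.8416] v=[-4.5948]
Step 5: x=[6.9299] v=[-4.5586]
Step 6: x=[6.1385] v=[-3.9571]
Step 7: x=[5.5655] v=[-2.8650]
Step 8: x=[5.2820] v=[-1.4176]
Step 9: x=[5.3231] v=[0.2056]
First v>=0 after going negative at step 9, time=1.8000

Answer: 1.8000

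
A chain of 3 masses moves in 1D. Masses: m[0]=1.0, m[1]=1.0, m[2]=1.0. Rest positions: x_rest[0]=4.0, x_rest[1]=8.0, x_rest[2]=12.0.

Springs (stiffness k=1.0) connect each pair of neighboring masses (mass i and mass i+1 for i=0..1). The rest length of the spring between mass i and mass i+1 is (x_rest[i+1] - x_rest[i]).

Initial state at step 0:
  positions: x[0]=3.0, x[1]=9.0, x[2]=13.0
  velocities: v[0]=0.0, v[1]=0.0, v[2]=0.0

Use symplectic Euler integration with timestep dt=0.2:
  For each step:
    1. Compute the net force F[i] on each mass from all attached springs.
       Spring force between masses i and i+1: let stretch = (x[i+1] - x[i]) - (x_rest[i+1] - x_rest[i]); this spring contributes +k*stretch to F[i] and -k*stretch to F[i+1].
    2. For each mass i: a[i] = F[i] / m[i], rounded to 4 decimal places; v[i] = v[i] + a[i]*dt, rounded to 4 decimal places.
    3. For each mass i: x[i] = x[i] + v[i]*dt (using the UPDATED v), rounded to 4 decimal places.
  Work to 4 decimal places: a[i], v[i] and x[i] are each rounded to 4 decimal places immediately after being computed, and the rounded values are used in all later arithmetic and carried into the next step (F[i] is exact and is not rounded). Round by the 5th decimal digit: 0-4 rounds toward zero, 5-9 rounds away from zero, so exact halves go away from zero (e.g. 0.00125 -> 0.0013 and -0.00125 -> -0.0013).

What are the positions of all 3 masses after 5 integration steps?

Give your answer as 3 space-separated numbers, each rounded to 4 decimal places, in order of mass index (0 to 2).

Answer: 3.9933 8.1049 12.9017

Derivation:
Step 0: x=[3.0000 9.0000 13.0000] v=[0.0000 0.0000 0.0000]
Step 1: x=[3.0800 8.9200 13.0000] v=[0.4000 -0.4000 0.0000]
Step 2: x=[3.2336 8.7696 12.9968] v=[0.7680 -0.7520 -0.0160]
Step 3: x=[3.4486 8.5668 12.9845] v=[1.0752 -1.0138 -0.0614]
Step 4: x=[3.7084 8.3360 12.9555] v=[1.2988 -1.1539 -0.1449]
Step 5: x=[3.9933 8.1049 12.9017] v=[1.4243 -1.1555 -0.2688]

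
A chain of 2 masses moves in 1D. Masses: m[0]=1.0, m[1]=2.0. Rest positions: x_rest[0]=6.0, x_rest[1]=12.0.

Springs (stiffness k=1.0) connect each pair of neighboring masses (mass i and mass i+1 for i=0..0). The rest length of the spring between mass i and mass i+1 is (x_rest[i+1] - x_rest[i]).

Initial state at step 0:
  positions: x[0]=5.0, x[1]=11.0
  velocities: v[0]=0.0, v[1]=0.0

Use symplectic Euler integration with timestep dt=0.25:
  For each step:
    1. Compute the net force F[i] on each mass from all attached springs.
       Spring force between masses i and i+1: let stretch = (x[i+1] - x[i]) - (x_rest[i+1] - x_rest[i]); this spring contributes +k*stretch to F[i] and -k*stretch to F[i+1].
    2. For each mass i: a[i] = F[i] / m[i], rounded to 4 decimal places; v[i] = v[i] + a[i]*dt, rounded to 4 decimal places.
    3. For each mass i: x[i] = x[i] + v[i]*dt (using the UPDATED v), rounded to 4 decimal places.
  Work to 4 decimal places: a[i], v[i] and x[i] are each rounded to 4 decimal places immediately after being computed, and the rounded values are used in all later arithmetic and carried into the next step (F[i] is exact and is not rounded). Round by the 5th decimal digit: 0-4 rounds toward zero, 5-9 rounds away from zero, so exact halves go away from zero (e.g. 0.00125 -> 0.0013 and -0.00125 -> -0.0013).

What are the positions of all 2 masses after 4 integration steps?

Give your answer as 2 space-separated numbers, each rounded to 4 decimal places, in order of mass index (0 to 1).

Step 0: x=[5.0000 11.0000] v=[0.0000 0.0000]
Step 1: x=[5.0000 11.0000] v=[0.0000 0.0000]
Step 2: x=[5.0000 11.0000] v=[0.0000 0.0000]
Step 3: x=[5.0000 11.0000] v=[0.0000 0.0000]
Step 4: x=[5.0000 11.0000] v=[0.0000 0.0000]

Answer: 5.0000 11.0000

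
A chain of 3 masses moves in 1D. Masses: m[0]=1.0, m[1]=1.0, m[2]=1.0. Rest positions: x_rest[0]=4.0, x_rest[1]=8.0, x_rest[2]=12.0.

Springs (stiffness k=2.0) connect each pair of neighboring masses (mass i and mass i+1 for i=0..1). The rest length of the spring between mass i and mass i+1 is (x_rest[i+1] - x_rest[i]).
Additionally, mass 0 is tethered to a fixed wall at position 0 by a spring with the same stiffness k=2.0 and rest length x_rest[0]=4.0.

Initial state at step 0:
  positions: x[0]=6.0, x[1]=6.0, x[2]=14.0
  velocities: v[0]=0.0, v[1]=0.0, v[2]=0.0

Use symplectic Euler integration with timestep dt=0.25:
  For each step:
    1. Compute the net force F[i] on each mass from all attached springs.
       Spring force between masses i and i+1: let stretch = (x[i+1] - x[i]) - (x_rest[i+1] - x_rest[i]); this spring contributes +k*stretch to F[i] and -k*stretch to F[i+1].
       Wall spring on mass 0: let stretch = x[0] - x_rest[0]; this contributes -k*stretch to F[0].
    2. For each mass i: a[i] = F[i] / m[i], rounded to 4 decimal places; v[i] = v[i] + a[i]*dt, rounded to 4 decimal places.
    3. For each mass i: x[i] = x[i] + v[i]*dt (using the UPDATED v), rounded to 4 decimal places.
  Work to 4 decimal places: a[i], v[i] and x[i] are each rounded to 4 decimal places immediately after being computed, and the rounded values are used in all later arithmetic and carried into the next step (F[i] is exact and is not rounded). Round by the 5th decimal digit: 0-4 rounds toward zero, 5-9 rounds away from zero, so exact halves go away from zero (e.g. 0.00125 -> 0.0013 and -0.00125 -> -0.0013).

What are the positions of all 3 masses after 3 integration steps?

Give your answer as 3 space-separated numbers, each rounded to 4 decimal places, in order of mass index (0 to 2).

Answer: 2.9336 10.1329 11.8633

Derivation:
Step 0: x=[6.0000 6.0000 14.0000] v=[0.0000 0.0000 0.0000]
Step 1: x=[5.2500 7.0000 13.5000] v=[-3.0000 4.0000 -2.0000]
Step 2: x=[4.0625 8.5938 12.6875] v=[-4.7500 6.3750 -3.2500]
Step 3: x=[2.9336 10.1329 11.8633] v=[-4.5156 6.1562 -3.2969]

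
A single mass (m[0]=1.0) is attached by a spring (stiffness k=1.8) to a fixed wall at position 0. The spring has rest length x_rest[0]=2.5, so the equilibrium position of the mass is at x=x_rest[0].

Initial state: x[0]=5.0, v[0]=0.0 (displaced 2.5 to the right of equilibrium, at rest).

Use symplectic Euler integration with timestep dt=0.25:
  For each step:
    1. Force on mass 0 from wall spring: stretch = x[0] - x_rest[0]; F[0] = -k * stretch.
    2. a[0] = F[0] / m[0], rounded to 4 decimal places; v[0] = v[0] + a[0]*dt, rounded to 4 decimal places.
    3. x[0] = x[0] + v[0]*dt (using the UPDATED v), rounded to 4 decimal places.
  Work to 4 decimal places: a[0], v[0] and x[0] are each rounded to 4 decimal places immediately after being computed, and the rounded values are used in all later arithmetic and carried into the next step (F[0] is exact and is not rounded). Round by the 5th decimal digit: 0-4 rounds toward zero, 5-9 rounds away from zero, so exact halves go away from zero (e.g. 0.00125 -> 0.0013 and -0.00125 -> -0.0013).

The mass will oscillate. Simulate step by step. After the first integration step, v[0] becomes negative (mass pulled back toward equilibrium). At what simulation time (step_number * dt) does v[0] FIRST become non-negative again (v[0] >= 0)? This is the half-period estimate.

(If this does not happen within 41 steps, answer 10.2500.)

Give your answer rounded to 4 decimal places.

Answer: 2.5000

Derivation:
Step 0: x=[5.0000] v=[0.0000]
Step 1: x=[4.7188] v=[-1.1250]
Step 2: x=[4.1879] v=[-2.1235]
Step 3: x=[3.4671] v=[-2.8831]
Step 4: x=[2.6375] v=[-3.3183]
Step 5: x=[1.7925] v=[-3.3802]
Step 6: x=[1.0271] v=[-3.0618]
Step 7: x=[0.4274] v=[-2.3990]
Step 8: x=[0.0608] v=[-1.4663]
Step 9: x=[-0.0314] v=[-0.3687]
Step 10: x=[0.1612] v=[0.7704]
First v>=0 after going negative at step 10, time=2.5000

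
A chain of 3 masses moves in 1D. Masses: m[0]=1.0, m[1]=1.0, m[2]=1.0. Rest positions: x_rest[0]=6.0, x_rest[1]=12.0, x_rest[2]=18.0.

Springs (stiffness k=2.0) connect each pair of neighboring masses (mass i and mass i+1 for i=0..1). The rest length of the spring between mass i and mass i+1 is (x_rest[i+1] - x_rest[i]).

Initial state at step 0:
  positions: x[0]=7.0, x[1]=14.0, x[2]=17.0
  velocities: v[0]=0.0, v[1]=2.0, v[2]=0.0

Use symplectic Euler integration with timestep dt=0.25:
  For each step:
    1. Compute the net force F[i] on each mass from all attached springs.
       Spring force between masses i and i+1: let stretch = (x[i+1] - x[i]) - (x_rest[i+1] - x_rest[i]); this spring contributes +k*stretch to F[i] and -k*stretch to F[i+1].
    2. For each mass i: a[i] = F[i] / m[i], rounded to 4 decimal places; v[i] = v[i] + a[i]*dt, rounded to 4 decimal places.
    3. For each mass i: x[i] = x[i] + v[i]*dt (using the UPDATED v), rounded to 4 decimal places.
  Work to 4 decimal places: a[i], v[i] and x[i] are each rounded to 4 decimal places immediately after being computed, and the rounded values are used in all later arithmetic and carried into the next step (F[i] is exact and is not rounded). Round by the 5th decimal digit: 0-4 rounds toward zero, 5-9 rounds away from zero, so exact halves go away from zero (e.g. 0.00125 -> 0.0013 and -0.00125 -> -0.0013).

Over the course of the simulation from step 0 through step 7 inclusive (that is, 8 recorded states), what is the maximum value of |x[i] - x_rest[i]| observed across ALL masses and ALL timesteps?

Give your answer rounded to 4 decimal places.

Answer: 3.0359

Derivation:
Step 0: x=[7.0000 14.0000 17.0000] v=[0.0000 2.0000 0.0000]
Step 1: x=[7.1250 14.0000 17.3750] v=[0.5000 0.0000 1.5000]
Step 2: x=[7.3594 13.5625 18.0781] v=[0.9375 -1.7500 2.8125]
Step 3: x=[7.6192 12.9141 18.9668] v=[1.0391 -2.5938 3.5547]
Step 4: x=[7.7909 12.3604 19.8489] v=[0.6866 -2.2149 3.5284]
Step 5: x=[7.7837 12.1716 20.5450] v=[-0.0287 -0.7554 2.7842]
Step 6: x=[7.5750 12.4810 20.9444] v=[-0.8348 1.2374 1.5975]
Step 7: x=[7.2296 13.2350 21.0359] v=[-1.3818 3.0161 0.3658]
Max displacement = 3.0359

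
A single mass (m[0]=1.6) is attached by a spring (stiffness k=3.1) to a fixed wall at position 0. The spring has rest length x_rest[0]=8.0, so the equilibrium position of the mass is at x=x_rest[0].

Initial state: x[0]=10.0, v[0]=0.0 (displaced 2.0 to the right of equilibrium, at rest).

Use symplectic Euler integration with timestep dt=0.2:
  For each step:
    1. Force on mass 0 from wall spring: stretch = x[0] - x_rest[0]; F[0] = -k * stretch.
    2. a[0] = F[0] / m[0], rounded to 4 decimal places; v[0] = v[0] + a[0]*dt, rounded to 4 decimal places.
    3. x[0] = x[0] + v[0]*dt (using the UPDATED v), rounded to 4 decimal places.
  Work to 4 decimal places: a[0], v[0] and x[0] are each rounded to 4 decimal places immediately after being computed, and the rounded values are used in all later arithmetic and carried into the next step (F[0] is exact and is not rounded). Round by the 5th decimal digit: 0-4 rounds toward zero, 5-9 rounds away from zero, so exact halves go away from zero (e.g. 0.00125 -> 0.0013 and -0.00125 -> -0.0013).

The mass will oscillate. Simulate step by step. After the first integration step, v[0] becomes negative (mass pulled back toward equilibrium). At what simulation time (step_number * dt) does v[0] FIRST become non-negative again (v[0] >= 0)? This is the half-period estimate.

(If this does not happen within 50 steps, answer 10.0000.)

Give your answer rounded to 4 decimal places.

Step 0: x=[10.0000] v=[0.0000]
Step 1: x=[9.8450] v=[-0.7750]
Step 2: x=[9.5470] v=[-1.4899]
Step 3: x=[9.1291] v=[-2.0894]
Step 4: x=[8.6237] v=[-2.5269]
Step 5: x=[8.0700] v=[-2.7686]
Step 6: x=[7.5109] v=[-2.7957]
Step 7: x=[6.9897] v=[-2.6062]
Step 8: x=[6.5468] v=[-2.2147]
Step 9: x=[6.2165] v=[-1.6516]
Step 10: x=[6.0244] v=[-0.9605]
Step 11: x=[5.9854] v=[-0.1950]
Step 12: x=[6.1025] v=[0.5857]
First v>=0 after going negative at step 12, time=2.4000

Answer: 2.4000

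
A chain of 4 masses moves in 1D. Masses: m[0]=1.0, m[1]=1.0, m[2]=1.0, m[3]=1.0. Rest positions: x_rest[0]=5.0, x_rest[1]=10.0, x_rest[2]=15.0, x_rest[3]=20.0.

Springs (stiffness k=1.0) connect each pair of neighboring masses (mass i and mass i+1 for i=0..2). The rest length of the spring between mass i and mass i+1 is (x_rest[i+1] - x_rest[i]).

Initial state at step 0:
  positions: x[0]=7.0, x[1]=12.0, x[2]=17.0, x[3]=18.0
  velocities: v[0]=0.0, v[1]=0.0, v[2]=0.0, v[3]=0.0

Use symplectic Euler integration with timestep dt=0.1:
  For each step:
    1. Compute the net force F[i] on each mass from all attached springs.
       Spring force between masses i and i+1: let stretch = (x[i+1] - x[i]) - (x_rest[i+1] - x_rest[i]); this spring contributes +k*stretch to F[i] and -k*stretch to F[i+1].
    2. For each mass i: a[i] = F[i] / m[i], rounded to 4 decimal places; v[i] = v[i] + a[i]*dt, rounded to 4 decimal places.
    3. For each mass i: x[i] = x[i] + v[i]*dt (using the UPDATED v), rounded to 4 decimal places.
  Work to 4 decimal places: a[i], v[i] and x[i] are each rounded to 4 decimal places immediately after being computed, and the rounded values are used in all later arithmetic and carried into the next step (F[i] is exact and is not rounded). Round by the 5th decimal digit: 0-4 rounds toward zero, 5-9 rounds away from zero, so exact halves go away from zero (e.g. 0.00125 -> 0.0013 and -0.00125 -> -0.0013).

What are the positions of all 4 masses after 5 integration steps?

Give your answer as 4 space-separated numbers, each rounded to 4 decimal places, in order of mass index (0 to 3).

Answer: 6.9999 11.9865 16.4411 18.5725

Derivation:
Step 0: x=[7.0000 12.0000 17.0000 18.0000] v=[0.0000 0.0000 0.0000 0.0000]
Step 1: x=[7.0000 12.0000 16.9600 18.0400] v=[0.0000 0.0000 -0.4000 0.4000]
Step 2: x=[7.0000 11.9996 16.8812 18.1192] v=[0.0000 -0.0040 -0.7880 0.7920]
Step 3: x=[7.0000 11.9980 16.7660 18.2360] v=[0.0000 -0.0158 -1.1524 1.1682]
Step 4: x=[7.0000 11.9941 16.6178 18.3881] v=[-0.0002 -0.0388 -1.4822 1.5212]
Step 5: x=[6.9999 11.9865 16.4411 18.5725] v=[-0.0008 -0.0758 -1.7675 1.8442]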